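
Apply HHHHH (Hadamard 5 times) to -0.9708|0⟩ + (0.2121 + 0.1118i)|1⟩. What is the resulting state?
(-0.5365 + 0.07905i)|0⟩ + (-0.8364 - 0.07905i)|1⟩

H² = I, so H^5 = H: a single Hadamard. With (a, b) = (-0.9708, (0.2121 + 0.1118i)), H gives ((a + b)/√2, (a − b)/√2) = ((-0.5365 + 0.07905i), (-0.8364 - 0.07905i)).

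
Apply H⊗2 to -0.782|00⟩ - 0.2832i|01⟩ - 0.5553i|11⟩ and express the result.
(-0.391 - 0.4193i)|00⟩ + (-0.391 + 0.4193i)|01⟩ + (-0.391 + 0.1361i)|10⟩ + (-0.391 - 0.1361i)|11⟩

H⊗2 gives amp(|y⟩) = (1/2) Σ_x (−1)^(x·y) amp(|x⟩), where x·y is the number of positions in which both x and y have a 1.
|00⟩: (-0.782 - 0.2832i - 0.5553i)/2 = (-0.391 - 0.4193i)
|01⟩: (-0.782 + 0.2832i + 0.5553i)/2 = (-0.391 + 0.4193i)
|10⟩: (-0.782 - 0.2832i + 0.5553i)/2 = (-0.391 + 0.1361i)
|11⟩: (-0.782 + 0.2832i - 0.5553i)/2 = (-0.391 - 0.1361i)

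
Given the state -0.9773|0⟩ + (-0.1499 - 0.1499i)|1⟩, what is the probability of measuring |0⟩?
0.9551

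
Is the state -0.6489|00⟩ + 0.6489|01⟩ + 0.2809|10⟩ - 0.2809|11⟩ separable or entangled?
Separable

Writing the state as a|00⟩ + b|01⟩ + c|10⟩ + d|11⟩, it is a product state iff ad − bc = 0.
Here (a, b, c, d) = (-0.6489, 0.6489, 0.2809, -0.2809): ad − bc = (-0.6489)(-0.2809) − (0.6489)(0.2809) = 0, so the state is separable.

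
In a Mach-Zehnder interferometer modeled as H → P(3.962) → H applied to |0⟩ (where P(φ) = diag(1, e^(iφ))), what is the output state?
(0.159 - 0.3657i)|0⟩ + (0.841 + 0.3657i)|1⟩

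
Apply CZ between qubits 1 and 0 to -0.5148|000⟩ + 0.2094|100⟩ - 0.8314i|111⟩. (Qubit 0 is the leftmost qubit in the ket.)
-0.5148|000⟩ + 0.2094|100⟩ + 0.8314i|111⟩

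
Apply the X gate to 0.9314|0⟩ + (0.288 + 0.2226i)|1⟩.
(0.288 + 0.2226i)|0⟩ + 0.9314|1⟩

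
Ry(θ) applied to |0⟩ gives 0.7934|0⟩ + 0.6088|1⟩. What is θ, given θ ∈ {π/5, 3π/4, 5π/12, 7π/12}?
5π/12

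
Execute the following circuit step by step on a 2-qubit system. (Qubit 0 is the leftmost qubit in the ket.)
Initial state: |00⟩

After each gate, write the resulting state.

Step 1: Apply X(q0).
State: |10⟩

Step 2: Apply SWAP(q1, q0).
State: |01⟩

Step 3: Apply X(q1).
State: |00⟩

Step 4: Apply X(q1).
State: |01⟩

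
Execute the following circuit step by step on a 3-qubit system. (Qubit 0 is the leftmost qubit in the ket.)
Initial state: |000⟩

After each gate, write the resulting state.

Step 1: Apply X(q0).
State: |100⟩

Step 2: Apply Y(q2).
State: i|101⟩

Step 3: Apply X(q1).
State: i|111⟩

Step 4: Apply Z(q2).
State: -i|111⟩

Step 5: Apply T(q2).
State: (1/√2 - (1/√2)i)|111⟩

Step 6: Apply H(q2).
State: (1/2 - (1/2)i)|110⟩ + (-1/2 + (1/2)i)|111⟩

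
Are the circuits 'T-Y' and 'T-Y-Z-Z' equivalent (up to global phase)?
Yes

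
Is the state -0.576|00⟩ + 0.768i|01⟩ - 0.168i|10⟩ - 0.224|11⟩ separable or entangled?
Separable

Writing the state as a|00⟩ + b|01⟩ + c|10⟩ + d|11⟩, it is a product state iff ad − bc = 0.
Here (a, b, c, d) = (-0.576, 0.768i, -0.168i, -0.224): ad − bc = (-0.576)(-0.224) − (0.768i)(-0.168i) = 0, so the state is separable.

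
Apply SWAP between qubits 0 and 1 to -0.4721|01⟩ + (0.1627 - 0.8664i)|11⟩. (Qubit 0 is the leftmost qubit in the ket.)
-0.4721|10⟩ + (0.1627 - 0.8664i)|11⟩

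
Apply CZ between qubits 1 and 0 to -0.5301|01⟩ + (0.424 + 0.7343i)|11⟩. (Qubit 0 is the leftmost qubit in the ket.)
-0.5301|01⟩ + (-0.424 - 0.7343i)|11⟩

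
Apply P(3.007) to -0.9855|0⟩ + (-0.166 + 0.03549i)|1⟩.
-0.9855|0⟩ + (0.1597 - 0.05744i)|1⟩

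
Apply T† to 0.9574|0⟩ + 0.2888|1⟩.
0.9574|0⟩ + (0.2042 - 0.2042i)|1⟩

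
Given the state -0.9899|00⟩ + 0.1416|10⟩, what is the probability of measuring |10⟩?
0.02005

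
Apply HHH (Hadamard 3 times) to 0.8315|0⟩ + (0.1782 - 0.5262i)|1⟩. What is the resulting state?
(0.714 - 0.3721i)|0⟩ + (0.462 + 0.3721i)|1⟩

H² = I, so H^3 = H: a single Hadamard. With (a, b) = (0.8315, (0.1782 - 0.5262i)), H gives ((a + b)/√2, (a − b)/√2) = ((0.714 - 0.3721i), (0.462 + 0.3721i)).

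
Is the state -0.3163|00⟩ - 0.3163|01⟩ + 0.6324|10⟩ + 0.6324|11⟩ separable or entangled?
Separable

Writing the state as a|00⟩ + b|01⟩ + c|10⟩ + d|11⟩, it is a product state iff ad − bc = 0.
Here (a, b, c, d) = (-0.3163, -0.3163, 0.6324, 0.6324): ad − bc = (-0.3163)(0.6324) − (-0.3163)(0.6324) = 0, so the state is separable.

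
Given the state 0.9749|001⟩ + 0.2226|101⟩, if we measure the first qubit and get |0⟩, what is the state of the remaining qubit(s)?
|01⟩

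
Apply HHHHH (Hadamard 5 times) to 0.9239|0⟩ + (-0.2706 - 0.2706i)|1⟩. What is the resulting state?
(0.462 - 0.1913i)|0⟩ + (0.8446 + 0.1913i)|1⟩

H² = I, so H^5 = H: a single Hadamard. With (a, b) = (0.9239, (-0.2706 - 0.2706i)), H gives ((a + b)/√2, (a − b)/√2) = ((0.462 - 0.1913i), (0.8446 + 0.1913i)).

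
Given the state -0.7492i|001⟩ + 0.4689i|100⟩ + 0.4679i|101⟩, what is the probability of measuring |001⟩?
0.5613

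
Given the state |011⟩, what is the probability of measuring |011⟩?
1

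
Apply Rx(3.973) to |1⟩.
-0.9148i|0⟩ - 0.4038|1⟩

Rx(3.973) = [[cos(θ/2), −i·sin(θ/2)], [−i·sin(θ/2), cos(θ/2)]]; θ = 3.973, cos(θ/2) ≈ -0.403834, sin(θ/2) ≈ 0.914832.
With a = amp(|0⟩) = 0 and b = amp(|1⟩) = 1:
new amp(|0⟩) = (-0.403834)·a + (-0.914832i)·b = -0.9148i
new amp(|1⟩) = (-0.914832i)·a + (-0.403834)·b = -0.4038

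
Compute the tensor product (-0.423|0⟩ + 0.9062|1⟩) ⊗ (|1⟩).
-0.423|01⟩ + 0.9062|11⟩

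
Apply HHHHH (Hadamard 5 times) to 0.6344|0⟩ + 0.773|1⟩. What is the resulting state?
0.9952|0⟩ - 0.098|1⟩

H² = I, so H^5 = H: a single Hadamard. With (a, b) = (0.6344, 0.773), H gives ((a + b)/√2, (a − b)/√2) = (0.9952, -0.098).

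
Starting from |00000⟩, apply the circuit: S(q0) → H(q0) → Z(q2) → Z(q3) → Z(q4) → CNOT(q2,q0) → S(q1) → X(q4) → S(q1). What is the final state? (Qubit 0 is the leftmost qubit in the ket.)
1/√2|00001⟩ + 1/√2|10001⟩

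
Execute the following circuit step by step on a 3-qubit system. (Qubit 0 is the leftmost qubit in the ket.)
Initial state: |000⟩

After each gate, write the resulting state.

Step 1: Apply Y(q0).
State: i|100⟩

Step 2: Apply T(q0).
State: (-1/√2 + (1/√2)i)|100⟩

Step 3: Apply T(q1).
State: (-1/√2 + (1/√2)i)|100⟩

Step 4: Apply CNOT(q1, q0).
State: (-1/√2 + (1/√2)i)|100⟩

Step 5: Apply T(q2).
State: (-1/√2 + (1/√2)i)|100⟩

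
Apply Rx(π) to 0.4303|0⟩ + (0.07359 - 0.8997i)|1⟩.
(-0.8997 - 0.07359i)|0⟩ - 0.4303i|1⟩

Rx(π) = [[cos(θ/2), −i·sin(θ/2)], [−i·sin(θ/2), cos(θ/2)]]; θ = π, cos(θ/2) ≈ 0, sin(θ/2) ≈ 1.
With a = amp(|0⟩) = 0.4303 and b = amp(|1⟩) = (0.07359 - 0.8997i):
new amp(|0⟩) = (-i)·b = (-0.8997 - 0.07359i)
new amp(|1⟩) = (-i)·a = -0.4303i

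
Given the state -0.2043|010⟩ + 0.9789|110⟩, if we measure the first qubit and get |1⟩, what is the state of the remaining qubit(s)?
|10⟩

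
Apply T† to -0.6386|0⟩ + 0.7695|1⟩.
-0.6386|0⟩ + (0.5441 - 0.5441i)|1⟩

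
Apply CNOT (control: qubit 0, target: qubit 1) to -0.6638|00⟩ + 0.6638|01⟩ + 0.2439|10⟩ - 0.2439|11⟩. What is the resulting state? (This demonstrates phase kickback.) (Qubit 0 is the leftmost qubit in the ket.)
-0.6638|00⟩ + 0.6638|01⟩ - 0.2439|10⟩ + 0.2439|11⟩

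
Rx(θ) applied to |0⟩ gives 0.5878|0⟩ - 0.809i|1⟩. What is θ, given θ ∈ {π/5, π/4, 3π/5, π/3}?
3π/5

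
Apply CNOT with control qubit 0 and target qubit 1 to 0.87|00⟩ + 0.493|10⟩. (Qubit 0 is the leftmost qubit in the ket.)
0.87|00⟩ + 0.493|11⟩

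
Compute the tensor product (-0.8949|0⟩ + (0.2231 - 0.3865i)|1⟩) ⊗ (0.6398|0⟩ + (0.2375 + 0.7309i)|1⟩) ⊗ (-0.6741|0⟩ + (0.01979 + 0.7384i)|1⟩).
0.386|000⟩ + (-0.01133 - 0.4228i)|001⟩ + (0.1433 + 0.4409i)|010⟩ + (0.4788 - 0.1699i)|011⟩ + (-0.09622 + 0.1667i)|100⟩ + (0.1854 + 0.1005i)|101⟩ + (-0.2261 - 0.04804i)|110⟩ + (-0.04599 + 0.2491i)|111⟩

amp(|b₁b₂…⟩) = product of the factor amplitudes for bits b₁, b₂, …; only kets whose every factor amplitude is nonzero survive.
|000⟩: (-0.8949)(0.6398)(-0.6741) = 0.386
|001⟩: (-0.8949)(0.6398)(0.01979 + 0.7384i) = (-0.01133 - 0.4228i)
|010⟩: (-0.8949)(0.2375 + 0.7309i)(-0.6741) = (0.1433 + 0.4409i)
|011⟩: (-0.8949)(0.2375 + 0.7309i)(0.01979 + 0.7384i) = (0.4788 - 0.1699i)
|100⟩: (0.2231 - 0.3865i)(0.6398)(-0.6741) = (-0.09622 + 0.1667i)
|101⟩: (0.2231 - 0.3865i)(0.6398)(0.01979 + 0.7384i) = (0.1854 + 0.1005i)
|110⟩: (0.2231 - 0.3865i)(0.2375 + 0.7309i)(-0.6741) = (-0.2261 - 0.04804i)
|111⟩: (0.2231 - 0.3865i)(0.2375 + 0.7309i)(0.01979 + 0.7384i) = (-0.04599 + 0.2491i)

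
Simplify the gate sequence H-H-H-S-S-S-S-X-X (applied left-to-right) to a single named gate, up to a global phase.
H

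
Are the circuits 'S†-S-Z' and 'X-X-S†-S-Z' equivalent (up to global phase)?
Yes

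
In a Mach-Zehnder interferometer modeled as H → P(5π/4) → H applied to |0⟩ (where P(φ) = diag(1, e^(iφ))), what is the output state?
(0.1464 - (1/√8)i)|0⟩ + (0.8536 + (1/√8)i)|1⟩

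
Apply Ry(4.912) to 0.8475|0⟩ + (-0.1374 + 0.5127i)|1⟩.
(-0.569 - 0.3246i)|0⟩ + (0.6429 - 0.3969i)|1⟩

Ry(4.912) = [[cos(θ/2), −sin(θ/2)], [sin(θ/2), cos(θ/2)]]; θ = 4.912, cos(θ/2) ≈ -0.774044, sin(θ/2) ≈ 0.633132.
With a = amp(|0⟩) = 0.8475 and b = amp(|1⟩) = (-0.1374 + 0.5127i):
new amp(|0⟩) = (-0.774044)·a + (-0.633132)·b = (-0.569 - 0.3246i)
new amp(|1⟩) = (0.633132)·a + (-0.774044)·b = (0.6429 - 0.3969i)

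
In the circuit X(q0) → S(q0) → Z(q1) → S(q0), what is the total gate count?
4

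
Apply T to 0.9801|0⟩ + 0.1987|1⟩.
0.9801|0⟩ + (0.1405 + 0.1405i)|1⟩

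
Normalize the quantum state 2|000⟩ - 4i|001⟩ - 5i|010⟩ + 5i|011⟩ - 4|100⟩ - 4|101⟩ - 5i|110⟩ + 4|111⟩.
0.1672|000⟩ - 0.3345i|001⟩ - 0.4181i|010⟩ + 0.4181i|011⟩ - 0.3345|100⟩ - 0.3345|101⟩ - 0.4181i|110⟩ + 0.3345|111⟩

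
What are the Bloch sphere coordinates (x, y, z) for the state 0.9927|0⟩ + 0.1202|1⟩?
(0.2386, 0, 0.971)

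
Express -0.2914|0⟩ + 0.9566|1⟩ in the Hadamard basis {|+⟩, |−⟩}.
0.4704|+⟩ - 0.8825|−⟩

With |ψ⟩ = α|0⟩ + β|1⟩, the Hadamard-basis coefficients are ⟨+|ψ⟩ = (α + β)/√2 and ⟨−|ψ⟩ = (α − β)/√2.
Here α = -0.2914, β = 0.9566: (α + β)/√2 = 0.4704, (α − β)/√2 = -0.8825.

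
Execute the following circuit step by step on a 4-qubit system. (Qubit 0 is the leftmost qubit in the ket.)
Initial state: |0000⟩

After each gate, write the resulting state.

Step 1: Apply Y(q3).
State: i|0001⟩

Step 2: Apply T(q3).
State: (-1/√2 + (1/√2)i)|0001⟩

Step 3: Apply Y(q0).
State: (-1/√2 - (1/√2)i)|1001⟩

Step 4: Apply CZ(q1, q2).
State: (-1/√2 - (1/√2)i)|1001⟩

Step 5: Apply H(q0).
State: (-1/2 - (1/2)i)|0001⟩ + (1/2 + (1/2)i)|1001⟩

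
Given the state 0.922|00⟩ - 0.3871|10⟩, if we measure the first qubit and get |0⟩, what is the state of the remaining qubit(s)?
|0⟩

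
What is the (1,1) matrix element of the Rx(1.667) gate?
0.6723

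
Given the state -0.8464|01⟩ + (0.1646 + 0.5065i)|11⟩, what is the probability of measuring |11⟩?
0.2836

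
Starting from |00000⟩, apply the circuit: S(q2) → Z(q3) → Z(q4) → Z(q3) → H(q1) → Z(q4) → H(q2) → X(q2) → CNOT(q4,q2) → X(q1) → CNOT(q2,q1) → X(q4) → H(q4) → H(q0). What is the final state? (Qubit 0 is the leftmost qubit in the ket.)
0.25|00000⟩ - 0.25|00001⟩ + 0.25|00100⟩ - 0.25|00101⟩ + 0.25|01000⟩ - 0.25|01001⟩ + 0.25|01100⟩ - 0.25|01101⟩ + 0.25|10000⟩ - 0.25|10001⟩ + 0.25|10100⟩ - 0.25|10101⟩ + 0.25|11000⟩ - 0.25|11001⟩ + 0.25|11100⟩ - 0.25|11101⟩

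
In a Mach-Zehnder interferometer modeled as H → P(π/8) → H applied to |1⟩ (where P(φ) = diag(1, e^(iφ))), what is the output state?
(0.03806 - 0.1913i)|0⟩ + (0.9619 + 0.1913i)|1⟩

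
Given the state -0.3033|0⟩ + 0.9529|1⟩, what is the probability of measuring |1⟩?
0.908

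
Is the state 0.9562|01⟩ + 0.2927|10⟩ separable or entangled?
Entangled

Writing the state as a|00⟩ + b|01⟩ + c|10⟩ + d|11⟩, it is a product state iff ad − bc = 0.
Here (a, b, c, d) = (0, 0.9562, 0.2927, 0): ad − bc = (0)(0) − (0.9562)(0.2927) = -0.2799 ≠ 0, so the state is entangled.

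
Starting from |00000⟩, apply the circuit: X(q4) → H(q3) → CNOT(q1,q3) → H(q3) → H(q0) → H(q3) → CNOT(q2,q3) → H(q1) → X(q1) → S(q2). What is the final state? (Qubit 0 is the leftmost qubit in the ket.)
1/√8|00001⟩ + 1/√8|00011⟩ + 1/√8|01001⟩ + 1/√8|01011⟩ + 1/√8|10001⟩ + 1/√8|10011⟩ + 1/√8|11001⟩ + 1/√8|11011⟩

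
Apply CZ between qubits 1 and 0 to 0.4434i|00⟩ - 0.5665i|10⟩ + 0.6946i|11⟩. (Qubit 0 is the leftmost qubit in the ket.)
0.4434i|00⟩ - 0.5665i|10⟩ - 0.6946i|11⟩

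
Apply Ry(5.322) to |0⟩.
-0.8867|0⟩ + 0.4623|1⟩

Ry(5.322) = [[cos(θ/2), −sin(θ/2)], [sin(θ/2), cos(θ/2)]]; θ = 5.322, cos(θ/2) ≈ -0.886721, sin(θ/2) ≈ 0.462305.
With a = amp(|0⟩) = 1 and b = amp(|1⟩) = 0:
new amp(|0⟩) = (-0.886721)·a + (-0.462305)·b = -0.8867
new amp(|1⟩) = (0.462305)·a + (-0.886721)·b = 0.4623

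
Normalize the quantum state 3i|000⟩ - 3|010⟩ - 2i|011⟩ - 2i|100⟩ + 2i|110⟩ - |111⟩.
0.5388i|000⟩ - 0.5388|010⟩ - 0.3592i|011⟩ - 0.3592i|100⟩ + 0.3592i|110⟩ - 0.1796|111⟩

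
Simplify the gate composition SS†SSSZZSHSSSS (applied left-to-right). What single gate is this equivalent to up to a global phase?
H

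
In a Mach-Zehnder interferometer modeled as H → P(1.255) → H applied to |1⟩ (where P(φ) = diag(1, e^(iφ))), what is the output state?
(0.3447 - 0.4753i)|0⟩ + (0.6553 + 0.4753i)|1⟩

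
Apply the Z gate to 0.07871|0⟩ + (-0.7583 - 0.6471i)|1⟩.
0.07871|0⟩ + (0.7583 + 0.6471i)|1⟩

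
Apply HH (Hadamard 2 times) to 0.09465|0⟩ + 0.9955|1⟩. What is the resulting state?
0.09465|0⟩ + 0.9955|1⟩

H² = I, so an even number of Hadamards cancels: H^2 = I and the state is unchanged.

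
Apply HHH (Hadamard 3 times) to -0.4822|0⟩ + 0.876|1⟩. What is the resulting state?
0.2785|0⟩ - 0.9604|1⟩

H² = I, so H^3 = H: a single Hadamard. With (a, b) = (-0.4822, 0.876), H gives ((a + b)/√2, (a − b)/√2) = (0.2785, -0.9604).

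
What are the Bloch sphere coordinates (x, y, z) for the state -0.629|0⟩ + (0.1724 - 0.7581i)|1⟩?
(-0.2169, 0.9537, -0.2088)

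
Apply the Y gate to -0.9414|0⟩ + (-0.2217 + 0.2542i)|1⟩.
(0.2542 + 0.2217i)|0⟩ - 0.9414i|1⟩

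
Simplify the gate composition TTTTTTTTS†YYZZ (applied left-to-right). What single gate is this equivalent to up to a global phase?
S†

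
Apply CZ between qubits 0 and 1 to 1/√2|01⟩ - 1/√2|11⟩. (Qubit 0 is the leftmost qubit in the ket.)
1/√2|01⟩ + 1/√2|11⟩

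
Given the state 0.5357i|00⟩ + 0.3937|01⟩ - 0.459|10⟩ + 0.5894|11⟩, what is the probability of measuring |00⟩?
0.287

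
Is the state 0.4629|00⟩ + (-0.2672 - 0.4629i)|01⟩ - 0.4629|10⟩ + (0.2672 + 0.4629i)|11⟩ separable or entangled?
Separable

Writing the state as a|00⟩ + b|01⟩ + c|10⟩ + d|11⟩, it is a product state iff ad − bc = 0.
Here (a, b, c, d) = (0.4629, (-0.2672 - 0.4629i), -0.4629, (0.2672 + 0.4629i)): ad − bc = (0.4629)(0.2672 + 0.4629i) − (-0.2672 - 0.4629i)(-0.4629) = 0, so the state is separable.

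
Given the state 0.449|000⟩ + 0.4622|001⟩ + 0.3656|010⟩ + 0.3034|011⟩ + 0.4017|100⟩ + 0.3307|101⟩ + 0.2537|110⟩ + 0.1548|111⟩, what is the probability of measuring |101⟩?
0.1094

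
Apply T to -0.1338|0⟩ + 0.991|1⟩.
-0.1338|0⟩ + (0.7007 + 0.7007i)|1⟩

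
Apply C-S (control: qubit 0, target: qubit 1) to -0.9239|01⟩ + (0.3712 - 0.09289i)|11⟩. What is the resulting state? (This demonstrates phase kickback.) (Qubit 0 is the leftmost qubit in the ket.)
-0.9239|01⟩ + (0.09289 + 0.3712i)|11⟩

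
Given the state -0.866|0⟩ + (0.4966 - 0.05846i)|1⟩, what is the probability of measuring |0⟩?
0.75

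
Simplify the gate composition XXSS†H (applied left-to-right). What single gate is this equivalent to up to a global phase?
H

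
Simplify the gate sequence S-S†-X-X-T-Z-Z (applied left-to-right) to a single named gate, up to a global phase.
T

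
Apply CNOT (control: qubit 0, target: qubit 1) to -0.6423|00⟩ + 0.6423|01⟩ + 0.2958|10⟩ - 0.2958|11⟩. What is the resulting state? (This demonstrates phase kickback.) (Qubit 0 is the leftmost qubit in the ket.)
-0.6423|00⟩ + 0.6423|01⟩ - 0.2958|10⟩ + 0.2958|11⟩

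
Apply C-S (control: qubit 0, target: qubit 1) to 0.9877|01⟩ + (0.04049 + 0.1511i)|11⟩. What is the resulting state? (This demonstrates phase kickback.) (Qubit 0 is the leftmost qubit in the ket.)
0.9877|01⟩ + (-0.1511 + 0.04049i)|11⟩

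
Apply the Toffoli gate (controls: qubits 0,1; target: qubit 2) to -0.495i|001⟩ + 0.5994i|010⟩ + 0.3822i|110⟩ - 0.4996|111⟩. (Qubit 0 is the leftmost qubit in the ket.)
-0.495i|001⟩ + 0.5994i|010⟩ - 0.4996|110⟩ + 0.3822i|111⟩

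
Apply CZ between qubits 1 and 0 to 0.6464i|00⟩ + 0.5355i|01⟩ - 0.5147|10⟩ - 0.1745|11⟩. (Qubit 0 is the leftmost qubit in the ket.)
0.6464i|00⟩ + 0.5355i|01⟩ - 0.5147|10⟩ + 0.1745|11⟩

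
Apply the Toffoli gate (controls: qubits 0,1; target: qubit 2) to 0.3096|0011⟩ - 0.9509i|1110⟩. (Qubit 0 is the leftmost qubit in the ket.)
0.3096|0011⟩ - 0.9509i|1100⟩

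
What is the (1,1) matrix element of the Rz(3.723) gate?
(-0.2866 + 0.958i)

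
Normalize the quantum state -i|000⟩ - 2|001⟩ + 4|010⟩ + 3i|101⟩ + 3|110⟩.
-0.1601i|000⟩ - 0.3203|001⟩ + 0.6405|010⟩ + 0.4804i|101⟩ + 0.4804|110⟩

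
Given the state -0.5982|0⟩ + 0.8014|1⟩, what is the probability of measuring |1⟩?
0.6422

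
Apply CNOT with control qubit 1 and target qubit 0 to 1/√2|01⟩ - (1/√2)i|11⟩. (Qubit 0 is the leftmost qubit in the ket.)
-(1/√2)i|01⟩ + 1/√2|11⟩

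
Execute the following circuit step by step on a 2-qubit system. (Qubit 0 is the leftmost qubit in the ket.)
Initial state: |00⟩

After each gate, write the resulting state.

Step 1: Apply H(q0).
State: 1/√2|00⟩ + 1/√2|10⟩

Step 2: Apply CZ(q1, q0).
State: 1/√2|00⟩ + 1/√2|10⟩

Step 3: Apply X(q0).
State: 1/√2|00⟩ + 1/√2|10⟩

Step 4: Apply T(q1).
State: 1/√2|00⟩ + 1/√2|10⟩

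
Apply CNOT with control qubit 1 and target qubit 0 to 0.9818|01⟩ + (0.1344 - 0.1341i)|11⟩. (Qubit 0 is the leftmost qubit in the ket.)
(0.1344 - 0.1341i)|01⟩ + 0.9818|11⟩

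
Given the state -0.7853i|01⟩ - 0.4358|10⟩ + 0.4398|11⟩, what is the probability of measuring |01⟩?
0.6167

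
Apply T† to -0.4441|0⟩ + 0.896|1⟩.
-0.4441|0⟩ + (0.6336 - 0.6336i)|1⟩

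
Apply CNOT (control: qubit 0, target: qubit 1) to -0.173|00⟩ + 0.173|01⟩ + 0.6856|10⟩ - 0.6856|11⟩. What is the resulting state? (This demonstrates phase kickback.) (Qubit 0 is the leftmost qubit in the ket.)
-0.173|00⟩ + 0.173|01⟩ - 0.6856|10⟩ + 0.6856|11⟩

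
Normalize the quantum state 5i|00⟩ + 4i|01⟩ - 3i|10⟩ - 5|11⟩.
(1/√3)i|00⟩ + 0.4619i|01⟩ - 0.3464i|10⟩ - 1/√3|11⟩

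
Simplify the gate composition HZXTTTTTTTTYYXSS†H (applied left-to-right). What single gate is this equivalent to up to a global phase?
X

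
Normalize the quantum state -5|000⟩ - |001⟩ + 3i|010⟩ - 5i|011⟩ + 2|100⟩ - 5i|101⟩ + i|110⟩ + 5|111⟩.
-0.4663|000⟩ - 0.09325|001⟩ + 0.2798i|010⟩ - 0.4663i|011⟩ + 0.1865|100⟩ - 0.4663i|101⟩ + 0.09325i|110⟩ + 0.4663|111⟩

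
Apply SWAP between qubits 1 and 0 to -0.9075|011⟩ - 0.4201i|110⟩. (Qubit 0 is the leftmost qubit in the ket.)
-0.9075|101⟩ - 0.4201i|110⟩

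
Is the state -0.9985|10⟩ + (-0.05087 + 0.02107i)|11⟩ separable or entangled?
Separable

Writing the state as a|00⟩ + b|01⟩ + c|10⟩ + d|11⟩, it is a product state iff ad − bc = 0.
Here (a, b, c, d) = (0, 0, -0.9985, (-0.05087 + 0.02107i)): ad − bc = (0)(-0.05087 + 0.02107i) − (0)(-0.9985) = 0, so the state is separable.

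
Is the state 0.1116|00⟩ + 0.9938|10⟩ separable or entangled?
Separable

Writing the state as a|00⟩ + b|01⟩ + c|10⟩ + d|11⟩, it is a product state iff ad − bc = 0.
Here (a, b, c, d) = (0.1116, 0, 0.9938, 0): ad − bc = (0.1116)(0) − (0)(0.9938) = 0, so the state is separable.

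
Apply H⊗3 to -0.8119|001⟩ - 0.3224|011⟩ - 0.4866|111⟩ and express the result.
-0.5731|000⟩ + 0.5731|001⟩ - 0.001025|010⟩ + 0.001025|011⟩ - 0.229|100⟩ + 0.229|101⟩ - 0.3451|110⟩ + 0.3451|111⟩

H⊗3 gives amp(|y⟩) = (1/2√2) Σ_x (−1)^(x·y) amp(|x⟩), where x·y is the number of positions in which both x and y have a 1.
|000⟩: (-0.8119 - 0.3224 - 0.4866)/(2√2) = -0.5731
|001⟩: (0.8119 + 0.3224 + 0.4866)/(2√2) = 0.5731
|010⟩: (-0.8119 + 0.3224 + 0.4866)/(2√2) = -0.001025
|011⟩: (0.8119 - 0.3224 - 0.4866)/(2√2) = 0.001025
|100⟩: (-0.8119 - 0.3224 + 0.4866)/(2√2) = -0.229
|101⟩: (0.8119 + 0.3224 - 0.4866)/(2√2) = 0.229
|110⟩: (-0.8119 + 0.3224 - 0.4866)/(2√2) = -0.3451
|111⟩: (0.8119 - 0.3224 + 0.4866)/(2√2) = 0.3451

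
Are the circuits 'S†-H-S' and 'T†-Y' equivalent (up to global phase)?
No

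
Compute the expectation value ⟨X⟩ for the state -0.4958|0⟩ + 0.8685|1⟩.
-0.8612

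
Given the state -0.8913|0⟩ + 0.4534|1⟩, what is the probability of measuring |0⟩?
0.7944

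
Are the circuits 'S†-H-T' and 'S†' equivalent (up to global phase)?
No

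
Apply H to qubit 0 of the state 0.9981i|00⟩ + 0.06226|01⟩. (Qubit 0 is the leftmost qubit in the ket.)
0.7058i|00⟩ + 0.04402|01⟩ + 0.7058i|10⟩ + 0.04402|11⟩

H on qubit 0 mixes each pair of kets that differ only in qubit 0: amplitudes (a, b) of (|…0…⟩, |…1…⟩) become ((a + b)/√2, (a − b)/√2). Kets absent from the input have amplitude 0.
(|00⟩, |10⟩): (a, b) = (0.9981i, 0) → (0.7058i, 0.7058i)
(|01⟩, |11⟩): (a, b) = (0.06226, 0) → (0.04402, 0.04402)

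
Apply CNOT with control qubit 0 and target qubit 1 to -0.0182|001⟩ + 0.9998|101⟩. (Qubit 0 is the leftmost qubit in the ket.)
-0.0182|001⟩ + 0.9998|111⟩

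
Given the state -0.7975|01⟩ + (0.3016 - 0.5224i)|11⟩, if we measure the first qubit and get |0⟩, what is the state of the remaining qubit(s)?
-|1⟩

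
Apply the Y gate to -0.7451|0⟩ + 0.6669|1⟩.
-0.6669i|0⟩ - 0.7451i|1⟩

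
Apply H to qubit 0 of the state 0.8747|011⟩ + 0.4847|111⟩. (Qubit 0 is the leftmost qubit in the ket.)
0.9612|011⟩ + 0.2758|111⟩

H on qubit 0 mixes each pair of kets that differ only in qubit 0: amplitudes (a, b) of (|…0…⟩, |…1…⟩) become ((a + b)/√2, (a − b)/√2). Kets absent from the input have amplitude 0.
(|011⟩, |111⟩): (a, b) = (0.8747, 0.4847) → (0.9612, 0.2758)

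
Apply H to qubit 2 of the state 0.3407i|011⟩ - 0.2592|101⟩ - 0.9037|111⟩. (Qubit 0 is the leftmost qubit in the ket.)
0.2409i|010⟩ - 0.2409i|011⟩ - 0.1833|100⟩ + 0.1833|101⟩ - 0.639|110⟩ + 0.639|111⟩

H on qubit 2 mixes each pair of kets that differ only in qubit 2: amplitudes (a, b) of (|…0…⟩, |…1…⟩) become ((a + b)/√2, (a − b)/√2). Kets absent from the input have amplitude 0.
(|010⟩, |011⟩): (a, b) = (0, 0.3407i) → (0.2409i, -0.2409i)
(|100⟩, |101⟩): (a, b) = (0, -0.2592) → (-0.1833, 0.1833)
(|110⟩, |111⟩): (a, b) = (0, -0.9037) → (-0.639, 0.639)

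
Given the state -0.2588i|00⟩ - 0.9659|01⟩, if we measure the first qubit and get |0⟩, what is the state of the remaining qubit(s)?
-0.2588i|0⟩ - 0.9659|1⟩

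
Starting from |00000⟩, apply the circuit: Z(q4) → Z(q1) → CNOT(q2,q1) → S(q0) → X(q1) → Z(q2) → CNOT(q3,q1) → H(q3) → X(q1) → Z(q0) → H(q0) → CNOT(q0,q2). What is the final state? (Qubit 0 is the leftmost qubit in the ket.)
1/2|00000⟩ + 1/2|00010⟩ + 1/2|10100⟩ + 1/2|10110⟩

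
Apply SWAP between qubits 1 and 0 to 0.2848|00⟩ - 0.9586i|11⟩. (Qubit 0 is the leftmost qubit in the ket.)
0.2848|00⟩ - 0.9586i|11⟩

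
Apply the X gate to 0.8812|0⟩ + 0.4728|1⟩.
0.4728|0⟩ + 0.8812|1⟩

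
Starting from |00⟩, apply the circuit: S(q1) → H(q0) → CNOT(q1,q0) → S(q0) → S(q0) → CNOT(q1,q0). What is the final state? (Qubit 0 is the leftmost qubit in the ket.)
1/√2|00⟩ - 1/√2|10⟩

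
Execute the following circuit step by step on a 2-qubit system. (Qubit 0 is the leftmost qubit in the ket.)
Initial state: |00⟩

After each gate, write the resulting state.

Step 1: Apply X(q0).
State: |10⟩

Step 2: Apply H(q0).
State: 1/√2|00⟩ - 1/√2|10⟩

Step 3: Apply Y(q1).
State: (1/√2)i|01⟩ - (1/√2)i|11⟩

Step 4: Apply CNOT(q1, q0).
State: -(1/√2)i|01⟩ + (1/√2)i|11⟩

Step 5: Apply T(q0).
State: -(1/√2)i|01⟩ + (-1/2 + (1/2)i)|11⟩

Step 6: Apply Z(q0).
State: -(1/√2)i|01⟩ + (1/2 - (1/2)i)|11⟩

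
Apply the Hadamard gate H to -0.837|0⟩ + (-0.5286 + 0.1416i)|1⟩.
(-0.9656 + 0.1001i)|0⟩ + (-0.2181 - 0.1001i)|1⟩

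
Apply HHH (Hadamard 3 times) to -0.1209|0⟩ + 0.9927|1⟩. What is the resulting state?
0.6165|0⟩ - 0.7874|1⟩

H² = I, so H^3 = H: a single Hadamard. With (a, b) = (-0.1209, 0.9927), H gives ((a + b)/√2, (a − b)/√2) = (0.6165, -0.7874).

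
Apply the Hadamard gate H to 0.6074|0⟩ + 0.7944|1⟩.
0.9912|0⟩ - 0.1322|1⟩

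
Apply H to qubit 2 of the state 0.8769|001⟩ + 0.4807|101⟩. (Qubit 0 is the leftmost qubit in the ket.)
0.6201|000⟩ - 0.6201|001⟩ + 0.3399|100⟩ - 0.3399|101⟩

H on qubit 2 mixes each pair of kets that differ only in qubit 2: amplitudes (a, b) of (|…0…⟩, |…1…⟩) become ((a + b)/√2, (a − b)/√2). Kets absent from the input have amplitude 0.
(|000⟩, |001⟩): (a, b) = (0, 0.8769) → (0.6201, -0.6201)
(|100⟩, |101⟩): (a, b) = (0, 0.4807) → (0.3399, -0.3399)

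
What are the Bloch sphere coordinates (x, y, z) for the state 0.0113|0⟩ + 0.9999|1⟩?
(0.0226, 0, -0.9997)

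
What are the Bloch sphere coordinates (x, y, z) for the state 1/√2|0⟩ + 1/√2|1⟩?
(1, 0, 0)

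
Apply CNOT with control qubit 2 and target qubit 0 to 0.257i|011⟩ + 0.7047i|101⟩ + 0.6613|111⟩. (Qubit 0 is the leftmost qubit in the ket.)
0.7047i|001⟩ + 0.6613|011⟩ + 0.257i|111⟩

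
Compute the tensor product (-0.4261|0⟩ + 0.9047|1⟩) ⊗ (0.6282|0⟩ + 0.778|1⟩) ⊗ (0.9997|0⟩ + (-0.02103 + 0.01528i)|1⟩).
-0.2676|000⟩ + (0.005629 - 0.00409i)|001⟩ - 0.3314|010⟩ + (0.006972 - 0.005065i)|011⟩ + 0.5682|100⟩ + (-0.01195 + 0.008684i)|101⟩ + 0.7036|110⟩ + (-0.0148 + 0.01075i)|111⟩

amp(|b₁b₂…⟩) = product of the factor amplitudes for bits b₁, b₂, …; only kets whose every factor amplitude is nonzero survive.
|000⟩: (-0.4261)(0.6282)(0.9997) = -0.2676
|001⟩: (-0.4261)(0.6282)(-0.02103 + 0.01528i) = (0.005629 - 0.00409i)
|010⟩: (-0.4261)(0.778)(0.9997) = -0.3314
|011⟩: (-0.4261)(0.778)(-0.02103 + 0.01528i) = (0.006972 - 0.005065i)
|100⟩: (0.9047)(0.6282)(0.9997) = 0.5682
|101⟩: (0.9047)(0.6282)(-0.02103 + 0.01528i) = (-0.01195 + 0.008684i)
|110⟩: (0.9047)(0.778)(0.9997) = 0.7036
|111⟩: (0.9047)(0.778)(-0.02103 + 0.01528i) = (-0.0148 + 0.01075i)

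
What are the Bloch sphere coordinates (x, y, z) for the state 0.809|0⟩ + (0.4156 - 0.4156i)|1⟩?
(0.6724, -0.6724, 0.309)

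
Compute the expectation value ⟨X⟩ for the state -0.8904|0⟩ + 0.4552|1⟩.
-0.8106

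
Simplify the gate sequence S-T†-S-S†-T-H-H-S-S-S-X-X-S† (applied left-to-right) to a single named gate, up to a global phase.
S†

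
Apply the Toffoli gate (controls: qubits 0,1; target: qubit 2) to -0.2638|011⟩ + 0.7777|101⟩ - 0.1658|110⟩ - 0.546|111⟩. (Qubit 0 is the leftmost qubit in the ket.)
-0.2638|011⟩ + 0.7777|101⟩ - 0.546|110⟩ - 0.1658|111⟩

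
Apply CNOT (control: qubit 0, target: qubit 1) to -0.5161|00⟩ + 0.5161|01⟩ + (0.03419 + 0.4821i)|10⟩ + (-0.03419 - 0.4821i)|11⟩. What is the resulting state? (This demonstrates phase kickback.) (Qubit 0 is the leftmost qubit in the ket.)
-0.5161|00⟩ + 0.5161|01⟩ + (-0.03419 - 0.4821i)|10⟩ + (0.03419 + 0.4821i)|11⟩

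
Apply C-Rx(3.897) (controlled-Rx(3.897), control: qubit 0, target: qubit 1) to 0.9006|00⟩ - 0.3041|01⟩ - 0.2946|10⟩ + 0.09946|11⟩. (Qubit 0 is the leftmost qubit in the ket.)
0.9006|00⟩ - 0.3041|01⟩ + (0.1086 - 0.09245i)|10⟩ + (-0.03668 + 0.2738i)|11⟩

C-Rx(3.897) leaves the control-|0⟩ kets |00⟩, |01⟩ unchanged and applies Rx(3.897) to qubit 1 on the control-|1⟩ pair (|10⟩, |11⟩).
Rx(3.897) = [[cos(θ/2), −i·sin(θ/2)], [−i·sin(θ/2), cos(θ/2)]]; θ = 3.897, cos(θ/2) ≈ -0.368787, sin(θ/2) ≈ 0.929514.
With a = amp(|10⟩) = -0.2946 and b = amp(|11⟩) = 0.09946:
new amp(|10⟩) = (-0.368787)·a + (-0.929514i)·b = (0.1086 - 0.09245i)
new amp(|11⟩) = (-0.929514i)·a + (-0.368787)·b = (-0.03668 + 0.2738i)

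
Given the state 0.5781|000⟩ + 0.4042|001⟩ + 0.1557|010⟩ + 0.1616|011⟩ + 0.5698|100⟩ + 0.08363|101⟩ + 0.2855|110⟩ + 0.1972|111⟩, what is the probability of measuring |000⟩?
0.3342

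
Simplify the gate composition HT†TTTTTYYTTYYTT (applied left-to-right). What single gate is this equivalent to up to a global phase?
H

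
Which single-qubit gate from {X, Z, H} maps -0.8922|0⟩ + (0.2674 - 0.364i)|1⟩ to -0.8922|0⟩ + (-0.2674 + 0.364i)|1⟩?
Z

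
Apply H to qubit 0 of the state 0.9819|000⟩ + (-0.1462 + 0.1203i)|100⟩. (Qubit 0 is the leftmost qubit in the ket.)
(0.5909 + 0.08506i)|000⟩ + (0.7977 - 0.08506i)|100⟩

H on qubit 0 mixes each pair of kets that differ only in qubit 0: amplitudes (a, b) of (|…0…⟩, |…1…⟩) become ((a + b)/√2, (a − b)/√2). Kets absent from the input have amplitude 0.
(|000⟩, |100⟩): (a, b) = (0.9819, (-0.1462 + 0.1203i)) → ((0.5909 + 0.08506i), (0.7977 - 0.08506i))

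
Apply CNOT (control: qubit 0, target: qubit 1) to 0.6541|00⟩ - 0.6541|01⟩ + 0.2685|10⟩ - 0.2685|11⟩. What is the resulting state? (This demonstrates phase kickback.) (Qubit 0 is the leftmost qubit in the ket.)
0.6541|00⟩ - 0.6541|01⟩ - 0.2685|10⟩ + 0.2685|11⟩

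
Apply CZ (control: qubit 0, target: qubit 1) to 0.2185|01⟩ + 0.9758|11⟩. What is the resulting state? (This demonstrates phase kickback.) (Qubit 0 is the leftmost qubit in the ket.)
0.2185|01⟩ - 0.9758|11⟩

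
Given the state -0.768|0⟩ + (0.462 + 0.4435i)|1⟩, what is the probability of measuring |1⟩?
0.4101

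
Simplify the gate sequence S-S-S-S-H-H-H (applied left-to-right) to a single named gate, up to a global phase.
H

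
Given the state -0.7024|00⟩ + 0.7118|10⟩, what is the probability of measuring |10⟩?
0.5067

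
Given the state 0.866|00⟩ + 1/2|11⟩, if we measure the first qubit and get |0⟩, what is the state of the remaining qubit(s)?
|0⟩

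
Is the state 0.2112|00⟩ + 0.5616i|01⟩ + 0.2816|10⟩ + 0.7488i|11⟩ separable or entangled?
Separable

Writing the state as a|00⟩ + b|01⟩ + c|10⟩ + d|11⟩, it is a product state iff ad − bc = 0.
Here (a, b, c, d) = (0.2112, 0.5616i, 0.2816, 0.7488i): ad − bc = (0.2112)(0.7488i) − (0.5616i)(0.2816) = 0, so the state is separable.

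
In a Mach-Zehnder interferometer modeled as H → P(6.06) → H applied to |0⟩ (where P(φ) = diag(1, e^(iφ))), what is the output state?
(0.9876 - 0.1107i)|0⟩ + (0.0124 + 0.1107i)|1⟩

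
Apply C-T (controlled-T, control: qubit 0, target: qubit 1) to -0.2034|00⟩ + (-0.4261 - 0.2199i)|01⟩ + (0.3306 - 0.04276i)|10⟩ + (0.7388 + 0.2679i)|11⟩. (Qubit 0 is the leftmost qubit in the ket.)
-0.2034|00⟩ + (-0.4261 - 0.2199i)|01⟩ + (0.3306 - 0.04276i)|10⟩ + (0.333 + 0.7118i)|11⟩

C-T leaves the control-|0⟩ kets |00⟩, |01⟩ unchanged and applies T to qubit 1 on the control-|1⟩ pair (|10⟩, |11⟩).
T = [[1, 0], [0, (1/√2 + (1/√2)i)]].
With a = amp(|10⟩) = (0.3306 - 0.04276i) and b = amp(|11⟩) = (0.7388 + 0.2679i):
new amp(|10⟩) = (1)·a = (0.3306 - 0.04276i)
new amp(|11⟩) = (1/√2 + (1/√2)i)·b = (0.333 + 0.7118i)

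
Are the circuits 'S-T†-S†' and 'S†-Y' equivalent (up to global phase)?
No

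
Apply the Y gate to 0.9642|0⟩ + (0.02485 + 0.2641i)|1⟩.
(0.2641 - 0.02485i)|0⟩ + 0.9642i|1⟩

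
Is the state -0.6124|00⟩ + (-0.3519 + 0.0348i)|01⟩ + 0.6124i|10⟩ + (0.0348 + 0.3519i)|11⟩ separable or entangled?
Separable

Writing the state as a|00⟩ + b|01⟩ + c|10⟩ + d|11⟩, it is a product state iff ad − bc = 0.
Here (a, b, c, d) = (-0.6124, (-0.3519 + 0.0348i), 0.6124i, (0.0348 + 0.3519i)): ad − bc = (-0.6124)(0.0348 + 0.3519i) − (-0.3519 + 0.0348i)(0.6124i) = 0, so the state is separable.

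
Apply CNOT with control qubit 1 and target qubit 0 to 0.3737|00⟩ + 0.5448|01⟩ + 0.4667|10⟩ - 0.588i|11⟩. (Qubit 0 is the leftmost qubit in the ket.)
0.3737|00⟩ - 0.588i|01⟩ + 0.4667|10⟩ + 0.5448|11⟩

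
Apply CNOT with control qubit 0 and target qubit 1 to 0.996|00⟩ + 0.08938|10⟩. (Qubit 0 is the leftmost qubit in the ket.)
0.996|00⟩ + 0.08938|11⟩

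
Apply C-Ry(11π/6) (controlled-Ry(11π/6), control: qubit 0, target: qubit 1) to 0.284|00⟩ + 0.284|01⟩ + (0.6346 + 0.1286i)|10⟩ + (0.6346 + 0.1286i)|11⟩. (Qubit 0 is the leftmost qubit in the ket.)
0.284|00⟩ + 0.284|01⟩ + (-0.7772 - 0.1575i)|10⟩ + (-0.4487 - 0.09093i)|11⟩

C-Ry(11π/6) leaves the control-|0⟩ kets |00⟩, |01⟩ unchanged and applies Ry(11π/6) to qubit 1 on the control-|1⟩ pair (|10⟩, |11⟩).
Ry(11π/6) = [[cos(θ/2), −sin(θ/2)], [sin(θ/2), cos(θ/2)]]; θ = 11π/6, cos(θ/2) ≈ -0.965926, sin(θ/2) ≈ 0.258819.
With a = amp(|10⟩) = (0.6346 + 0.1286i) and b = amp(|11⟩) = (0.6346 + 0.1286i):
new amp(|10⟩) = (-0.965926)·a + (-0.258819)·b = (-0.7772 - 0.1575i)
new amp(|11⟩) = (0.258819)·a + (-0.965926)·b = (-0.4487 - 0.09093i)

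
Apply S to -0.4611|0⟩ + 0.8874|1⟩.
-0.4611|0⟩ + 0.8874i|1⟩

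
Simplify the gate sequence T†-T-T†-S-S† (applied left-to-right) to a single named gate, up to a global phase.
T†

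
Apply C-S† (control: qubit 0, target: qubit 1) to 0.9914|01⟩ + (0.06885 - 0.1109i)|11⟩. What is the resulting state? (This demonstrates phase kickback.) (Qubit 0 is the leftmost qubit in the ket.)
0.9914|01⟩ + (-0.1109 - 0.06885i)|11⟩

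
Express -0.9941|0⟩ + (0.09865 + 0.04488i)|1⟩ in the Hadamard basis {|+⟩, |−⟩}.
(-0.6332 + 0.03173i)|+⟩ + (-0.7727 - 0.03173i)|−⟩

With |ψ⟩ = α|0⟩ + β|1⟩, the Hadamard-basis coefficients are ⟨+|ψ⟩ = (α + β)/√2 and ⟨−|ψ⟩ = (α − β)/√2.
Here α = -0.9941, β = (0.09865 + 0.04488i): (α + β)/√2 = (-0.6332 + 0.03173i), (α − β)/√2 = (-0.7727 - 0.03173i).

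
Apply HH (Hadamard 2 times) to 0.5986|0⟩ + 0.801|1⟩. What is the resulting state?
0.5986|0⟩ + 0.801|1⟩

H² = I, so an even number of Hadamards cancels: H^2 = I and the state is unchanged.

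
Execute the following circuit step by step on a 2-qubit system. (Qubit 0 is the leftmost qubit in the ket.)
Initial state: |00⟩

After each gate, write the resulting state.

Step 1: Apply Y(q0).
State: i|10⟩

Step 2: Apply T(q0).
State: (-1/√2 + (1/√2)i)|10⟩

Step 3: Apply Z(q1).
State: (-1/√2 + (1/√2)i)|10⟩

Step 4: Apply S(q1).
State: (-1/√2 + (1/√2)i)|10⟩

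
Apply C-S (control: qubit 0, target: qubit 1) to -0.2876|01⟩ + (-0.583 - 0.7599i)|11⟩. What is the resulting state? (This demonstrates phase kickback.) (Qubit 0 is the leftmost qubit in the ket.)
-0.2876|01⟩ + (0.7599 - 0.583i)|11⟩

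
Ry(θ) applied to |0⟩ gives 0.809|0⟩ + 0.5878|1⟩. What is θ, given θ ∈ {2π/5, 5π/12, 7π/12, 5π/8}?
2π/5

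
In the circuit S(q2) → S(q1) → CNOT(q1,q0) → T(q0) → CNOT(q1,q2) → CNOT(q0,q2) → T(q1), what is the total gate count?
7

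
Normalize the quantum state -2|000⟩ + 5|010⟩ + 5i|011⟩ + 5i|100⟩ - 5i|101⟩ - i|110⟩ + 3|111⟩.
-0.1873|000⟩ + 0.4683|010⟩ + 0.4683i|011⟩ + 0.4683i|100⟩ - 0.4683i|101⟩ - 0.09366i|110⟩ + 0.281|111⟩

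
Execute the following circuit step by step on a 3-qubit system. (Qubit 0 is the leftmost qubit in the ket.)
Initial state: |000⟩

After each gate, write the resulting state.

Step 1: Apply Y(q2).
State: i|001⟩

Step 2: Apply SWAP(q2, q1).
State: i|010⟩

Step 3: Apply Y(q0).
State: -|110⟩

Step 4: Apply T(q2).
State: -|110⟩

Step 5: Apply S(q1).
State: -i|110⟩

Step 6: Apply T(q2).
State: -i|110⟩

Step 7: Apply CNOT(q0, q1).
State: -i|100⟩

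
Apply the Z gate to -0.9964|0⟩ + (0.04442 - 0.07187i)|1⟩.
-0.9964|0⟩ + (-0.04442 + 0.07187i)|1⟩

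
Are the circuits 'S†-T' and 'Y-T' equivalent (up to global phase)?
No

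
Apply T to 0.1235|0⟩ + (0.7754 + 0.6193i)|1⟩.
0.1235|0⟩ + (0.1104 + 0.9862i)|1⟩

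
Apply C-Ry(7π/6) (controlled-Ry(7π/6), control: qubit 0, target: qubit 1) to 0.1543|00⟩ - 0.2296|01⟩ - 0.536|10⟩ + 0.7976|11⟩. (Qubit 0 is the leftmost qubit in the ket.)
0.1543|00⟩ - 0.2296|01⟩ - 0.6317|10⟩ - 0.7242|11⟩

C-Ry(7π/6) leaves the control-|0⟩ kets |00⟩, |01⟩ unchanged and applies Ry(7π/6) to qubit 1 on the control-|1⟩ pair (|10⟩, |11⟩).
Ry(7π/6) = [[cos(θ/2), −sin(θ/2)], [sin(θ/2), cos(θ/2)]]; θ = 7π/6, cos(θ/2) ≈ -0.258819, sin(θ/2) ≈ 0.965926.
With a = amp(|10⟩) = -0.536 and b = amp(|11⟩) = 0.7976:
new amp(|10⟩) = (-0.258819)·a + (-0.965926)·b = -0.6317
new amp(|11⟩) = (0.965926)·a + (-0.258819)·b = -0.7242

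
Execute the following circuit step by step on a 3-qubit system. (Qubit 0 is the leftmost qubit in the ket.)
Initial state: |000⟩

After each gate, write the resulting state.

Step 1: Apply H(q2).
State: 1/√2|000⟩ + 1/√2|001⟩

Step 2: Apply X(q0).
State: 1/√2|100⟩ + 1/√2|101⟩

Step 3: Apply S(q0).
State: (1/√2)i|100⟩ + (1/√2)i|101⟩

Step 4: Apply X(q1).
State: (1/√2)i|110⟩ + (1/√2)i|111⟩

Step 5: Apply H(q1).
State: (1/2)i|100⟩ + (1/2)i|101⟩ - (1/2)i|110⟩ - (1/2)i|111⟩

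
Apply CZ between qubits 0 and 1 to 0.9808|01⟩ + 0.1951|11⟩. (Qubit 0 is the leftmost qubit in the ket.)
0.9808|01⟩ - 0.1951|11⟩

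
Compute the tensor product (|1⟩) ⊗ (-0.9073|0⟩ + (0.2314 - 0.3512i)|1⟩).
-0.9073|10⟩ + (0.2314 - 0.3512i)|11⟩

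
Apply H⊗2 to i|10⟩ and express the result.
(1/2)i|00⟩ + (1/2)i|01⟩ - (1/2)i|10⟩ - (1/2)i|11⟩

H⊗2 gives amp(|y⟩) = (1/2) Σ_x (−1)^(x·y) amp(|x⟩), where x·y is the number of positions in which both x and y have a 1.
|00⟩: (i)/2 = (1/2)i
|01⟩: (i)/2 = (1/2)i
|10⟩: (-i)/2 = -(1/2)i
|11⟩: (-i)/2 = -(1/2)i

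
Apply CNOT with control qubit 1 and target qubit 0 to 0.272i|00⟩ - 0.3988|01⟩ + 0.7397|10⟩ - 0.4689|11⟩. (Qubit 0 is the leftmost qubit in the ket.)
0.272i|00⟩ - 0.4689|01⟩ + 0.7397|10⟩ - 0.3988|11⟩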